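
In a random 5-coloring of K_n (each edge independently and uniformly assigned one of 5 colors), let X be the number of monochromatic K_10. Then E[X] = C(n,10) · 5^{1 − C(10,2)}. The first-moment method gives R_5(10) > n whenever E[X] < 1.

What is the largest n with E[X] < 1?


We need C(n, 10) · 5^{1 − 45} < 1, i.e. C(n, 10) < 5^{45 − 1} = 5684341886080801486968994140625.
Check values of n near the boundary:
  n = 5387: C(5387, 10) = 5624406917627224603154306376491; 5624406917627224603154306376491 < 5684341886080801486968994140625? YES
  n = 5388: C(5388, 10) = 5634865093375880654852250419586; 5634865093375880654852250419586 < 5684341886080801486968994140625? YES
  n = 5389: C(5389, 10) = 5645340767466558997768874792926; 5645340767466558997768874792926 < 5684341886080801486968994140625? YES
  n = 5390: C(5390, 10) = 5655833965919099070255434039753; 5655833965919099070255434039753 < 5684341886080801486968994140625? YES
  n = 5391: C(5391, 10) = 5666344714787188828795213697883; 5666344714787188828795213697883 < 5684341886080801486968994140625? YES
  n = 5392: C(5392, 10) = 5676873040158402483252283957448; 5676873040158402483252283957448 < 5684341886080801486968994140625? YES
  n = 5393: C(5393, 10) = 5687418968154238267170642278008; 5687418968154238267170642278008 < 5684341886080801486968994140625? NO
  n = 5394: C(5394, 10) = 5697982524930156243149785372878; 5697982524930156243149785372878 < 5684341886080801486968994140625? NO
  n = 5395: C(5395, 10) = 5708563736675616143322765475706; 5708563736675616143322765475706 < 5684341886080801486968994140625? NO
The largest n with C(n, 10) < 5684341886080801486968994140625 is n = 5392 (where E[X] = 5676873040158402483252283957448/5684341886080801486968994140625 ≈ 0.999). Hence R_5(10) > 5392, i.e. R_5(10) ≥ 5393.

Largest n = 5392; hence R_5(10) > 5392.


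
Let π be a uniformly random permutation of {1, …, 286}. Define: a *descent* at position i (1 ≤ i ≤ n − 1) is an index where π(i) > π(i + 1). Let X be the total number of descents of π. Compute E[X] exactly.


Write X = Σ X_I over i = 1, …, 285, with X_I the indicator of one descent.
There are 285 indicators.
For each fixed i, the pair (π(i), π(i+1)) is a uniformly random ordered pair of distinct values from {1, …, 286}; by symmetry P[π(i) > π(i+1)] = 1/2.
By linearity: E[X] = 285 · (1/2) = (286 − 1) · (1/2) = 285/2 ≈ 142.500000.

E[X] = 285/2 = 142.500000.


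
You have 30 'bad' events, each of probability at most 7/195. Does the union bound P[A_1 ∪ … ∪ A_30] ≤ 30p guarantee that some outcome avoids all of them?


Union bound: P[∪_{i=1}^{30} A_i] ≤ Σ_i P[A_i] ≤ 30·p = 30·(7/195) = 14/13.
Numerically: 14/13 ≈ 1.076923.
Is 14/13 < 1? NO.
Since the bound 14/13 is ≥ 1, the union bound is uninformative here; it does NOT by itself certify existence.

30·p = 14/13 ≈ 1.076923; existence NOT certified by the union bound.


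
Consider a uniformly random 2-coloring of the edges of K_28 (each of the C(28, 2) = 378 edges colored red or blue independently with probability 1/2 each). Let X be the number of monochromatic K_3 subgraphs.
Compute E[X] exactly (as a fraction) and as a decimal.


Let X = Σ_S X_S over the C(28, 3) = 3276 subsets S of size 3, where X_S = 1 if the K_3 on S is monochromatic.
For a fixed S, the K_3 on S has C(3, 2) = 3 edges. P[all 3 edges red] = (1/2)^3, and likewise for blue, so P[monochromatic] = 2·(1/2)^3 = 2^{1 − 3} = 1/4.
By linearity of expectation: E[X] = C(28, 3) · 2^{1 − 3} = 3276 · 1/4 = 819.
Numerically: E[X] ≈ 819.000.

E[X] = C(28,3)·2^(1−C(3,2)) = 819 ≈ 819.000.


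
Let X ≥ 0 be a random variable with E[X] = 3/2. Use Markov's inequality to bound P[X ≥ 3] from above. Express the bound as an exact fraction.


μ = E[X] = 3/2, a = 3.
Markov: P[X ≥ 3] ≤ μ/a = (3/2)/3 = 1/2.
Numerically: ≈ 0.500000.
(Since a = 3 > μ = 1.500000, the bound 1/2 is < 1 and informative.)

P[X ≥ 3] ≤ 1/2 ≈ 0.500000.


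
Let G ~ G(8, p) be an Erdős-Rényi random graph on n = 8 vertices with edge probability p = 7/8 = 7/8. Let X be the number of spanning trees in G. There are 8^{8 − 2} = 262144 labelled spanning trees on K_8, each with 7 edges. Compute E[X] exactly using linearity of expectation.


K_8 has 8^{8 − 2} = 262144 labelled spanning trees.
For each such spanning tree H, let X_H = 1 if all 7 edges of H are present in G. Then P[X_H = 1] = p^{7} = (7/8)^{7} = 823543/2097152.
By linearity of expectation: E[X] = Σ_H E[X_H] = 262144 · p^{7} = 262144 · 823543/2097152 = 823543/8.
Numerically: E[X] ≈ 1.029e+05.

E[X] = 262144 · (7/8)^{7} = 823543/8 ≈ 1.029e+05.


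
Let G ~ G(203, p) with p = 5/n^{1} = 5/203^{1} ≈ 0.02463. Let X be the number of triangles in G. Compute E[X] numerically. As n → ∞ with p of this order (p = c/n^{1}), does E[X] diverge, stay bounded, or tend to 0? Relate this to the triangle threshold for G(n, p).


Number of potential triangles: C(203, 3) = 1373701.
Each occurs with probability p³ ≈ (0.02463)³ ≈ 1.494245e-05.
By linearity: E[X] = C(203, 3)·p³ ≈ 1373701 · 1.494245e-05 ≈ 20.5265.
Here α = 1, so p = 5/n is exactly at the triangle threshold p ~ 1/n. Asymptotically E[X] → c³/6 = 5³/6 = 125/6 ≈ 20.8333, a bounded constant. In this regime the triangle count is asymptotically Poisson(c³/6).

E[X] ≈ 20.5265; in regime p = Θ(1/n^{1}) E[X] stays bounded (at the triangle threshold p ~ 1/n).


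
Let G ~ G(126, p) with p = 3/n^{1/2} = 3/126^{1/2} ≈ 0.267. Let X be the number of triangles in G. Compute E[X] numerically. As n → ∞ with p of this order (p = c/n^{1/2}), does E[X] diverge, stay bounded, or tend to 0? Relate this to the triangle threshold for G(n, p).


Number of potential triangles: C(126, 3) = 325500.
Each occurs with probability p³ ≈ (0.267)³ ≈ 1.90901e-02.
By linearity: E[X] = C(126, 3)·p³ ≈ 325500 · 1.90901e-02 ≈ 6213.824.
Since α = 1/2 < 1, p = c/n^{1/2} ≫ 1/n is above the triangle threshold p ~ 1/n. Asymptotically E[X] ~ (c³/6)·n^{3(1−α)} = (3³/6)·n^{1.5} → ∞; triangles are abundant w.h.p.

E[X] ≈ 6213.824; in regime p = Θ(1/n^{1/2}) E[X] diverges (above the triangle threshold p ~ 1/n).


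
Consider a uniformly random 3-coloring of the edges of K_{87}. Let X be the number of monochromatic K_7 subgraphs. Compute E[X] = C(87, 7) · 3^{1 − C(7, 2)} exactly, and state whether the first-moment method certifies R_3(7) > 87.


E[X] = C(87, 7) · 3^{1 − 21} = 5843355957 · 3^{−20} = 5843355957/3486784401.
As a reduced fraction: E[X] = 72140197/43046721 ≈ 1.676.
Is E[X] < 1? NO.
Since E[X] ≥ 1, the first-moment bound is inconclusive at n = 87; it does NOT by itself certify R_3(7) > 87.

E[X] = 72140197/43046721 ≈ 1.676; E[X] ≥ 1; first-moment method inconclusive here.


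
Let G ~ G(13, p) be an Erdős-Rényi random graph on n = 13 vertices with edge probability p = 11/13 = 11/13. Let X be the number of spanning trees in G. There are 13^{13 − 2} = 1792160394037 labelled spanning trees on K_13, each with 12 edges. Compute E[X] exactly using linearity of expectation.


K_13 has 13^{13 − 2} = 1792160394037 labelled spanning trees.
For each such spanning tree H, let X_H = 1 if all 12 edges of H are present in G. Then P[X_H = 1] = p^{12} = (11/13)^{12} = 3138428376721/23298085122481.
By linearity of expectation: E[X] = Σ_H E[X_H] = 1792160394037 · p^{12} = 1792160394037 · 3138428376721/23298085122481 = 3138428376721/13.
Numerically: E[X] ≈ 2.4142e+11.

E[X] = 1792160394037 · (11/13)^{12} = 3138428376721/13 ≈ 2.4142e+11.


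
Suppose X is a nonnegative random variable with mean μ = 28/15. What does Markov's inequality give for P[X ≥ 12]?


μ = E[X] = 28/15, a = 12.
Markov: P[X ≥ 12] ≤ μ/a = (28/15)/12 = 7/45.
Numerically: ≈ 0.15556.
(Since a = 12 > μ = 1.86667, the bound 7/45 is < 1 and informative.)

P[X ≥ 12] ≤ 7/45 ≈ 0.15556.


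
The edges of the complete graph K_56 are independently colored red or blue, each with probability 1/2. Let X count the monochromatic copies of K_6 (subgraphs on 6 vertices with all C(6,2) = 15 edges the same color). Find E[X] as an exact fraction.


Let X = Σ_S X_S over the C(56, 6) = 32468436 subsets S of size 6, where X_S = 1 if the K_6 on S is monochromatic.
For a fixed S, the K_6 on S has C(6, 2) = 15 edges. P[all 15 edges red] = (1/2)^15, and likewise for blue, so P[monochromatic] = 2·(1/2)^15 = 2^{1 − 15} = 1/16384.
Summing: E[X] = C(56, 6) · 2^{1 − 15} = 32468436 · 1/16384 = 8117109/4096.
Numerically: E[X] ≈ 1981.716064.

E[X] = C(56,6)·2^(1−C(6,2)) = 8117109/4096 ≈ 1981.716064.


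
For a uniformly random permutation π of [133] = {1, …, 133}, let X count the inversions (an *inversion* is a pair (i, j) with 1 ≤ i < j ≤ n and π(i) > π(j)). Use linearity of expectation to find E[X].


Write X = Σ X_I over the C(133, 2) = 8778 pairs i < j, with X_I the indicator of one inversion.
There are 8778 indicators.
For each fixed pair i < j, the values π(i) and π(j) are two distinct elements of {1, …, 133} in uniformly random order; by symmetry P[π(i) > π(j)] = 1/2.
By linearity: E[X] = 8778 · (1/2) = C(133, 2) · (1/2) = 8778/2 = 4389 ≈ 4389.00000.

E[X] = 4389 = 4389.00000.


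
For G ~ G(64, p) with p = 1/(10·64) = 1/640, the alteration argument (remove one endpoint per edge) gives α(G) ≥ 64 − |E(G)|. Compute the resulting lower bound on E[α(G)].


E[|E(G)|] = C(64, 2)·p = 2016 · (1/640) = 63/20.
E[α(G)] ≥ n − E[|E(G)|] = 64 − 63/20 = 1217/20.
Numerically: ≈ 60.85000.
(This is only a lower bound; the true E[α(G)] may be larger.)

E[α(G)] ≥ 1217/20 ≈ 60.85000.


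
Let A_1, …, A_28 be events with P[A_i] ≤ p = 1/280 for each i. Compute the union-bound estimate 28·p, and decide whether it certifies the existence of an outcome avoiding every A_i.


Union bound: P[∪_{i=1}^{28} A_i] ≤ Σ_i P[A_i] ≤ 28·p = 28·(1/280) = 1/10.
Numerically: 1/10 ≈ 0.10000.
Is 1/10 < 1? YES.
Since P[∪ A_i] ≤ 1/10 < 1, the complement has P[∩ A_i^c] ≥ 1 − 1/10 = 9/10 > 0, so some outcome avoids every A_i.

28·p = 1/10 ≈ 0.10000; existence CERTIFIED by the union bound.


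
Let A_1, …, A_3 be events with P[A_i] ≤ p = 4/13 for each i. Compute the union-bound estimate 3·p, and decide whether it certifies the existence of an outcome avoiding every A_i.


Union bound: P[∪_{i=1}^{3} A_i] ≤ Σ_i P[A_i] ≤ 3·p = 3·(4/13) = 12/13.
Numerically: 12/13 ≈ 0.9230769.
Is 12/13 < 1? YES.
Since P[∪ A_i] ≤ 12/13 < 1, the complement has P[∩ A_i^c] ≥ 1 − 12/13 = 1/13 > 0, so some outcome avoids every A_i.

3·p = 12/13 ≈ 0.9230769; existence CERTIFIED by the union bound.


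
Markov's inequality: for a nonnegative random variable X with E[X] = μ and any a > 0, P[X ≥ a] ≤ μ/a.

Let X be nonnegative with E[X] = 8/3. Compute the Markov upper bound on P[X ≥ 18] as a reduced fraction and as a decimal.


μ = E[X] = 8/3, a = 18.
Markov: P[X ≥ 18] ≤ μ/a = (8/3)/18 = 4/27.
Numerically: ≈ 0.148148.
(Since a = 18 > μ = 2.666667, the bound 4/27 is < 1 and informative.)

P[X ≥ 18] ≤ 4/27 ≈ 0.148148.


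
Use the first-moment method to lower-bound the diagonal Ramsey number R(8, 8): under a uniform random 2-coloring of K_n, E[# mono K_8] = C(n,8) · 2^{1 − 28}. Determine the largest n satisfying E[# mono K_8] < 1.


We need C(n, 8) · 2^{1 − 28} < 1, i.e. C(n, 8) < 2^{28 − 1} = 134217728.
Check values of n near the boundary:
  n = 36: C(36, 8) = 30260340; 30260340 < 134217728? YES
  n = 37: C(37, 8) = 38608020; 38608020 < 134217728? YES
  n = 38: C(38, 8) = 48903492; 48903492 < 134217728? YES
  n = 39: C(39, 8) = 61523748; 61523748 < 134217728? YES
  n = 40: C(40, 8) = 76904685; 76904685 < 134217728? YES
  n = 41: C(41, 8) = 95548245; 95548245 < 134217728? YES
  n = 42: C(42, 8) = 118030185; 118030185 < 134217728? YES
  n = 43: C(43, 8) = 145008513; 145008513 < 134217728? NO
  n = 44: C(44, 8) = 177232627; 177232627 < 134217728? NO
  n = 45: C(45, 8) = 215553195; 215553195 < 134217728? NO
The largest n with C(n, 8) < 134217728 is n = 42 (where E[X] = 118030185/134217728 ≈ 0.879). Hence R(8, 8) > 42, i.e. R(8, 8) ≥ 43.

Largest n = 42; hence R(8, 8) > 42.


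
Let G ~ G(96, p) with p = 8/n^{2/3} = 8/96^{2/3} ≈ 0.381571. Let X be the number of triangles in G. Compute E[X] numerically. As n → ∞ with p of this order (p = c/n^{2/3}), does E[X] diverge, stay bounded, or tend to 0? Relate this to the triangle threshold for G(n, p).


Number of potential triangles: C(96, 3) = 142880.
Each occurs with probability p³ ≈ (0.381571)³ ≈ 5.55555556e-02.
By linearity: E[X] = C(96, 3)·p³ ≈ 142880 · 5.55555556e-02 ≈ 7937.777778.
Since α = 2/3 < 1, p = c/n^{2/3} ≫ 1/n is above the triangle threshold p ~ 1/n. Asymptotically E[X] ~ (c³/6)·n^{3(1−α)} = (8³/6)·n^{1} → ∞; triangles are abundant w.h.p.

E[X] ≈ 7937.777778; in regime p = Θ(1/n^{2/3}) E[X] diverges (above the triangle threshold p ~ 1/n).


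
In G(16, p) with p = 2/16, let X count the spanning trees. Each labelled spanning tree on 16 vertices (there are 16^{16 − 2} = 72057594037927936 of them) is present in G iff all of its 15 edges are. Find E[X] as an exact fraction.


K_16 has 16^{16 − 2} = 72057594037927936 labelled spanning trees.
For each such spanning tree H, let X_H = 1 if all 15 edges of H are present in G. Then P[X_H = 1] = p^{15} = (1/8)^{15} = 1/35184372088832.
Summing the indicators: E[X] = Σ_H E[X_H] = 72057594037927936 · p^{15} = 72057594037927936 · 1/35184372088832 = 2048.
Numerically: E[X] ≈ 2048.

E[X] = 72057594037927936 · (1/8)^{15} = 2048 ≈ 2048.


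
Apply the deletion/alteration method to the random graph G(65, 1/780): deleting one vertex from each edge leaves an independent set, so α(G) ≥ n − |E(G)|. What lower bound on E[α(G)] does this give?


E[|E(G)|] = C(65, 2)·p = 2080 · (1/780) = 8/3.
E[α(G)] ≥ n − E[|E(G)|] = 65 − 8/3 = 187/3.
Numerically: ≈ 62.33333.
(This is only a lower bound; the true E[α(G)] may be larger.)

E[α(G)] ≥ 187/3 ≈ 62.33333.


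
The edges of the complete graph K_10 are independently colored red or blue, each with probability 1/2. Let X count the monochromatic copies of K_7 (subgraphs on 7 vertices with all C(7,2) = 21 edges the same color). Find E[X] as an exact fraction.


Let X = Σ_S X_S over the C(10, 7) = 120 subsets S of size 7, where X_S = 1 if the K_7 on S is monochromatic.
For a fixed S, the K_7 on S has C(7, 2) = 21 edges. P[all 21 edges red] = (1/2)^21, and likewise for blue, so P[monochromatic] = 2·(1/2)^21 = 2^{1 − 21} = 1/1048576.
By linearity of expectation: E[X] = C(10, 7) · 2^{1 − 21} = 120 · 1/1048576 = 15/131072.
Numerically: E[X] ≈ 0.00011.

E[X] = C(10,7)·2^(1−C(7,2)) = 15/131072 ≈ 0.00011.


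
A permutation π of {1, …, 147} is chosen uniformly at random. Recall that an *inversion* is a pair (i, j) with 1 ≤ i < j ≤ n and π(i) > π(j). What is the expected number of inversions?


Write X = Σ X_I over the C(147, 2) = 10731 pairs i < j, with X_I the indicator of one inversion.
There are 10731 indicators.
For each fixed pair i < j, the values π(i) and π(j) are two distinct elements of {1, …, 147} in uniformly random order; by symmetry P[π(i) > π(j)] = 1/2.
By linearity: E[X] = 10731 · (1/2) = C(147, 2) · (1/2) = 10731/2 = 10731/2 ≈ 5365.5000.

E[X] = 10731/2 = 5365.5000.


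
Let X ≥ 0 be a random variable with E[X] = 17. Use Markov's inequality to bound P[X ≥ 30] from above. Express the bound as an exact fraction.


μ = E[X] = 17, a = 30.
Markov: P[X ≥ 30] ≤ μ/a = (17)/30 = 17/30.
Numerically: ≈ 0.56667.
(Since a = 30 > μ = 17.00000, the bound 17/30 is < 1 and informative.)

P[X ≥ 30] ≤ 17/30 ≈ 0.56667.


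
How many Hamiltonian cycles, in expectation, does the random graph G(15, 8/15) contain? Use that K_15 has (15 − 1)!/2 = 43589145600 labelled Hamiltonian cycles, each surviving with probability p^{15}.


K_15 has (15 − 1)!/2 = 43589145600 labelled Hamiltonian cycles.
For each such Hamiltonian cycle H, let X_H = 1 if all 15 edges of H are present in G. Then P[X_H = 1] = p^{15} = (8/15)^{15} = 35184372088832/437893890380859375.
Summing the indicators: E[X] = Σ_H E[X_H] = 43589145600 · p^{15} = 43589145600 · 35184372088832/437893890380859375 = 252453780711880523776/72081298828125.
Numerically: E[X] ≈ 3.502e+06.

E[X] = 43589145600 · (8/15)^{15} = 252453780711880523776/72081298828125 ≈ 3.502e+06.


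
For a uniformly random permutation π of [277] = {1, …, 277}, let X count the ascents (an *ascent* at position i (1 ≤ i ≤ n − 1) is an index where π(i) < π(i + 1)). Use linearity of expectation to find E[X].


Write X = Σ X_I over i = 1, …, 276, with X_I the indicator of one ascent.
There are 276 indicators.
For each fixed i, the pair (π(i), π(i+1)) is a uniformly random ordered pair of distinct values from {1, …, 277}; by symmetry P[π(i) < π(i+1)] = 1/2.
By linearity: E[X] = 276 · (1/2) = (277 − 1) · (1/2) = 138 ≈ 138.0000.

E[X] = 138 = 138.0000.


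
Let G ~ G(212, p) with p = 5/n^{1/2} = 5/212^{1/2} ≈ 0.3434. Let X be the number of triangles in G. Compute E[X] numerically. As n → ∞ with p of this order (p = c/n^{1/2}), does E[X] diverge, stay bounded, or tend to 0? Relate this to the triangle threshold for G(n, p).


Number of potential triangles: C(212, 3) = 1565620.
Each occurs with probability p³ ≈ (0.3434)³ ≈ 4.0495449e-02.
By linearity: E[X] = C(212, 3)·p³ ≈ 1565620 · 4.0495449e-02 ≈ 63400.48530.
Since α = 1/2 < 1, p = c/n^{1/2} ≫ 1/n is above the triangle threshold p ~ 1/n. Asymptotically E[X] ~ (c³/6)·n^{3(1−α)} = (5³/6)·n^{1.5} → ∞; triangles are abundant w.h.p.

E[X] ≈ 63400.48530; in regime p = Θ(1/n^{1/2}) E[X] diverges (above the triangle threshold p ~ 1/n).


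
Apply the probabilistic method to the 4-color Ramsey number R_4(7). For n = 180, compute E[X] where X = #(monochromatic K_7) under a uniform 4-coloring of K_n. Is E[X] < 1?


E[X] = C(180, 7) · 4^{1 − 21} = 1079414463600 · 4^{−20} = 1079414463600/1099511627776.
As a reduced fraction: E[X] = 67463403975/68719476736 ≈ 0.981722.
Is E[X] < 1? YES.
Since E[X] < 1, there exists a 4-coloring of K_{180} with no monochromatic K_7; hence R_4(7) > 180.

E[X] = 67463403975/68719476736 ≈ 0.981722; E[X] < 1, so R_4(7) > 180.


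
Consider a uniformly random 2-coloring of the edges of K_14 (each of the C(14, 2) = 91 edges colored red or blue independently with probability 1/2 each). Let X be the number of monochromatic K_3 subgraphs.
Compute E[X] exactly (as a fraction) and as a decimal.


Let X = Σ_S X_S over the C(14, 3) = 364 subsets S of size 3, where X_S = 1 if the K_3 on S is monochromatic.
For a fixed S, the K_3 on S has C(3, 2) = 3 edges. P[all 3 edges red] = (1/2)^3, and likewise for blue, so P[monochromatic] = 2·(1/2)^3 = 2^{1 − 3} = 1/4.
By linearity of expectation: E[X] = C(14, 3) · 2^{1 − 3} = 364 · 1/4 = 91.
Numerically: E[X] ≈ 91.000.

E[X] = C(14,3)·2^(1−C(3,2)) = 91 ≈ 91.000.


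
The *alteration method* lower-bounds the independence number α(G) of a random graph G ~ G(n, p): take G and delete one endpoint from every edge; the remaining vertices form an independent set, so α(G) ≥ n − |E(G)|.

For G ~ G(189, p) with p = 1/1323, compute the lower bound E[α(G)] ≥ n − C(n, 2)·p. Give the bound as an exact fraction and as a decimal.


E[|E(G)|] = C(189, 2)·p = 17766 · (1/1323) = 94/7.
E[α(G)] ≥ n − E[|E(G)|] = 189 − 94/7 = 1229/7.
Numerically: ≈ 175.571429.
(This is only a lower bound; the true E[α(G)] may be larger.)

E[α(G)] ≥ 1229/7 ≈ 175.571429.


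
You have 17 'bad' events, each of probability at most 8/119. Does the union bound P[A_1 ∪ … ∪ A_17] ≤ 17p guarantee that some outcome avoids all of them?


Union bound: P[∪_{i=1}^{17} A_i] ≤ Σ_i P[A_i] ≤ 17·p = 17·(8/119) = 8/7.
Numerically: 8/7 ≈ 1.14286.
Is 8/7 < 1? NO.
Since the bound 8/7 is ≥ 1, the union bound is uninformative here; it does NOT by itself certify existence.

17·p = 8/7 ≈ 1.14286; existence NOT certified by the union bound.


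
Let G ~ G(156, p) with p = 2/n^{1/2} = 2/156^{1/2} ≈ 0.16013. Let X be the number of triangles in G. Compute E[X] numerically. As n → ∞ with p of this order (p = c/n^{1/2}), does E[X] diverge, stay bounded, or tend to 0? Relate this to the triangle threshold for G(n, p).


Number of potential triangles: C(156, 3) = 620620.
Each occurs with probability p³ ≈ (0.16013)³ ≈ 4.1058501e-03.
By linearity: E[X] = C(156, 3)·p³ ≈ 620620 · 4.1058501e-03 ≈ 2548.17269.
Since α = 1/2 < 1, p = c/n^{1/2} ≫ 1/n is above the triangle threshold p ~ 1/n. Asymptotically E[X] ~ (c³/6)·n^{3(1−α)} = (2³/6)·n^{1.5} → ∞; triangles are abundant w.h.p.

E[X] ≈ 2548.17269; in regime p = Θ(1/n^{1/2}) E[X] diverges (above the triangle threshold p ~ 1/n).


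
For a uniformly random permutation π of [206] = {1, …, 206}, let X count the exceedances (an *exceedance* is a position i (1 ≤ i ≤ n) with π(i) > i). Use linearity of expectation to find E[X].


Write X = Σ_{i=1}^{206} X_i, where X_i = 1_{π(i) > i}.
For each fixed i, π(i) is uniform over {1, …, 206} (marginal of a uniform permutation), so P[π(i) > i] = (n − i)/n. Summing: Σ_{i=1}^{206} (n − i)/n = (0 + 1 + … + 205)/206 = 206(206 − 1)/(2·206) = (206 − 1)/2.
Hence E[X] = Σ_{i=1}^{206} (206 − i)/206 = 205/2 ≈ 102.500.

E[X] = 205/2 = 102.500.


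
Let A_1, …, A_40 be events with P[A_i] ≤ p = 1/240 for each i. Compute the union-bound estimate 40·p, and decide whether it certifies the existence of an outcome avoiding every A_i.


Union bound: P[∪_{i=1}^{40} A_i] ≤ Σ_i P[A_i] ≤ 40·p = 40·(1/240) = 1/6.
Numerically: 1/6 ≈ 0.167.
Is 1/6 < 1? YES.
Since P[∪ A_i] ≤ 1/6 < 1, the complement has P[∩ A_i^c] ≥ 1 − 1/6 = 5/6 > 0, so some outcome avoids every A_i.

40·p = 1/6 ≈ 0.167; existence CERTIFIED by the union bound.


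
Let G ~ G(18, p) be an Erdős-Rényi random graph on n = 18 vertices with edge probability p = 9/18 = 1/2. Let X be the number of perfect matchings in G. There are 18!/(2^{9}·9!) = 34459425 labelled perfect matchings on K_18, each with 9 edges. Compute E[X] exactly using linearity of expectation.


K_18 has 18!/(2^{9}·9!) = 34459425 labelled perfect matchings.
For each such perfect matching H, let X_H = 1 if all 9 edges of H are present in G. Then P[X_H = 1] = p^{9} = (1/2)^{9} = 1/512.
By linearity of expectation: E[X] = Σ_H E[X_H] = 34459425 · p^{9} = 34459425 · 1/512 = 34459425/512.
Numerically: E[X] ≈ 67304.

E[X] = 34459425 · (1/2)^{9} = 34459425/512 ≈ 67304.


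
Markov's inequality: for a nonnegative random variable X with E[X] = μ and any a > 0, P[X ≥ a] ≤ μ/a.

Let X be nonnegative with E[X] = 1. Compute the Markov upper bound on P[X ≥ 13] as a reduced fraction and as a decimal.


μ = E[X] = 1, a = 13.
Markov: P[X ≥ 13] ≤ μ/a = (1)/13 = 1/13.
Numerically: ≈ 0.077.
(Since a = 13 > μ = 1.000, the bound 1/13 is < 1 and informative.)

P[X ≥ 13] ≤ 1/13 ≈ 0.077.


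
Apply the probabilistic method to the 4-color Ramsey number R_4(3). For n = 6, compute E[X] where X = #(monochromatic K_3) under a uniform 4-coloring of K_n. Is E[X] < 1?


E[X] = C(6, 3) · 4^{1 − 3} = 20 · 4^{−2} = 20/16.
As a reduced fraction: E[X] = 5/4 ≈ 1.25000.
Is E[X] < 1? NO.
Since E[X] ≥ 1, the first-moment bound is inconclusive at n = 6; it does NOT by itself certify R_4(3) > 6.

E[X] = 5/4 ≈ 1.25000; E[X] ≥ 1; first-moment method inconclusive here.


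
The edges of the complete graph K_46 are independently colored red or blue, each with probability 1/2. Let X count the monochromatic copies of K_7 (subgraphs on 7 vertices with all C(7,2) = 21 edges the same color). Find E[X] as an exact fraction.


Let X = Σ_S X_S over the C(46, 7) = 53524680 subsets S of size 7, where X_S = 1 if the K_7 on S is monochromatic.
For a fixed S, the K_7 on S has C(7, 2) = 21 edges. P[all 21 edges red] = (1/2)^21, and likewise for blue, so P[monochromatic] = 2·(1/2)^21 = 2^{1 − 21} = 1/1048576.
By linearity: E[X] = C(46, 7) · 2^{1 − 21} = 53524680 · 1/1048576 = 6690585/131072.
Numerically: E[X] ≈ 51.045.

E[X] = C(46,7)·2^(1−C(7,2)) = 6690585/131072 ≈ 51.045.


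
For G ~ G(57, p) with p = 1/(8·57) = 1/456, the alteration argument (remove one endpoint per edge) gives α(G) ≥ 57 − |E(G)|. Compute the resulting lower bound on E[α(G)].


E[|E(G)|] = C(57, 2)·p = 1596 · (1/456) = 7/2.
E[α(G)] ≥ n − E[|E(G)|] = 57 − 7/2 = 107/2.
Numerically: ≈ 53.500000.
(This is only a lower bound; the true E[α(G)] may be larger.)

E[α(G)] ≥ 107/2 ≈ 53.500000.


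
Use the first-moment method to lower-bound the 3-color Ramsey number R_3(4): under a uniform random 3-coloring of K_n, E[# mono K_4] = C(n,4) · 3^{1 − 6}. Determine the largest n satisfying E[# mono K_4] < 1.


We need C(n, 4) · 3^{1 − 6} < 1, i.e. C(n, 4) < 3^{6 − 1} = 243.
Check values of n near the boundary:
  n = 7: C(7, 4) = 35; 35 < 243? YES
  n = 8: C(8, 4) = 70; 70 < 243? YES
  n = 9: C(9, 4) = 126; 126 < 243? YES
  n = 10: C(10, 4) = 210; 210 < 243? YES
  n = 11: C(11, 4) = 330; 330 < 243? NO
  n = 12: C(12, 4) = 495; 495 < 243? NO
The largest n with C(n, 4) < 243 is n = 10 (where E[X] = 70/81 ≈ 0.864198). Hence R_3(4) > 10, i.e. R_3(4) ≥ 11.

Largest n = 10; hence R_3(4) > 10.


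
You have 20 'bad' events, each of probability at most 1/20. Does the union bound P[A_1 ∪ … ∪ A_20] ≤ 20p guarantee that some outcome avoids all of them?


Union bound: P[∪_{i=1}^{20} A_i] ≤ Σ_i P[A_i] ≤ 20·p = 20·(1/20) = 1.
Numerically: 1 ≈ 1.000000.
Is 1 < 1? NO.
Since the bound 1 is ≥ 1, the union bound is uninformative here; it does NOT by itself certify existence.

20·p = 1 ≈ 1.000000; existence NOT certified by the union bound.


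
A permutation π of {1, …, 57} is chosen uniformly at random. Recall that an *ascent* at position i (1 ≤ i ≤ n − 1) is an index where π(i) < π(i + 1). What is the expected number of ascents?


Write X = Σ X_I over i = 1, …, 56, with X_I the indicator of one ascent.
There are 56 indicators.
For each fixed i, the pair (π(i), π(i+1)) is a uniformly random ordered pair of distinct values from {1, …, 57}; by symmetry P[π(i) < π(i+1)] = 1/2.
By linearity: E[X] = 56 · (1/2) = (57 − 1) · (1/2) = 28 ≈ 28.00000.

E[X] = 28 = 28.00000.


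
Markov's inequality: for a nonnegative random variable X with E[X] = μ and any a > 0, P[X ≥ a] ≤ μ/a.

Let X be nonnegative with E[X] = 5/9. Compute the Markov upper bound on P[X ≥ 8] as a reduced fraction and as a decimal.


μ = E[X] = 5/9, a = 8.
Markov: P[X ≥ 8] ≤ μ/a = (5/9)/8 = 5/72.
Numerically: ≈ 0.0694.
(Since a = 8 > μ = 0.5556, the bound 5/72 is < 1 and informative.)

P[X ≥ 8] ≤ 5/72 ≈ 0.0694.


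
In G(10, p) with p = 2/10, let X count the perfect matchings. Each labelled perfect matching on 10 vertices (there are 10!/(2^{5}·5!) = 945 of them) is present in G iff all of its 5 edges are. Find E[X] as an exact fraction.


K_10 has 10!/(2^{5}·5!) = 945 labelled perfect matchings.
For each such perfect matching H, let X_H = 1 if all 5 edges of H are present in G. Then P[X_H = 1] = p^{5} = (1/5)^{5} = 1/3125.
Summing the indicators: E[X] = Σ_H E[X_H] = 945 · p^{5} = 945 · 1/3125 = 189/625.
Numerically: E[X] ≈ 0.302.

E[X] = 945 · (1/5)^{5} = 189/625 ≈ 0.302.


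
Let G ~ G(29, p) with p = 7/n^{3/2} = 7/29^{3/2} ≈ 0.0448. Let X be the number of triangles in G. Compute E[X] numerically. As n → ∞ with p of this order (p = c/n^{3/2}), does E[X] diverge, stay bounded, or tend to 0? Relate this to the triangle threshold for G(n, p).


Number of potential triangles: C(29, 3) = 3654.
Each occurs with probability p³ ≈ (0.0448)³ ≈ 9.00540e-05.
By linearity: E[X] = C(29, 3)·p³ ≈ 3654 · 9.00540e-05 ≈ 0.329.
Since α = 3/2 > 1, p = c/n^{3/2} = o(1/n) is below the triangle threshold p ~ 1/n. Asymptotically E[X] ~ (c³/6)·n^{3(1−α)} = (7³/6)·n^{-1.5} → 0, so by Markov's inequality G has no triangles w.h.p.

E[X] ≈ 0.329; in regime p = Θ(1/n^{3/2}) E[X] tends to 0 (below the triangle threshold p ~ 1/n).


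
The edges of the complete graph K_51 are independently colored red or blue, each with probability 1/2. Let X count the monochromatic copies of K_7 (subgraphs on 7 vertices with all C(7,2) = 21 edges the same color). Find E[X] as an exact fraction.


Let X = Σ_S X_S over the C(51, 7) = 115775100 subsets S of size 7, where X_S = 1 if the K_7 on S is monochromatic.
For a fixed S, the K_7 on S has C(7, 2) = 21 edges. P[all 21 edges red] = (1/2)^21, and likewise for blue, so P[monochromatic] = 2·(1/2)^21 = 2^{1 − 21} = 1/1048576.
By linearity of expectation: E[X] = C(51, 7) · 2^{1 − 21} = 115775100 · 1/1048576 = 28943775/262144.
Numerically: E[X] ≈ 110.412.

E[X] = C(51,7)·2^(1−C(7,2)) = 28943775/262144 ≈ 110.412.


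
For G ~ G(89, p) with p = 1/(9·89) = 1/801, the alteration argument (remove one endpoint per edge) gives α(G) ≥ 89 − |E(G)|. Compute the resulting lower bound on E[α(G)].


E[|E(G)|] = C(89, 2)·p = 3916 · (1/801) = 44/9.
E[α(G)] ≥ n − E[|E(G)|] = 89 − 44/9 = 757/9.
Numerically: ≈ 84.11111.
(This is only a lower bound; the true E[α(G)] may be larger.)

E[α(G)] ≥ 757/9 ≈ 84.11111.


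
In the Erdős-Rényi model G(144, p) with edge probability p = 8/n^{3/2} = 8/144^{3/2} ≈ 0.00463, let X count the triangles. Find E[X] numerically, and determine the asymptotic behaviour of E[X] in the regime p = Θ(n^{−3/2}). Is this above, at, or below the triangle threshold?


Number of potential triangles: C(144, 3) = 487344.
Each occurs with probability p³ ≈ (0.00463)³ ≈ 9.92290e-08.
By linearity: E[X] = C(144, 3)·p³ ≈ 487344 · 9.92290e-08 ≈ 0.048.
Since α = 3/2 > 1, p = c/n^{3/2} = o(1/n) is below the triangle threshold p ~ 1/n. Asymptotically E[X] ~ (c³/6)·n^{3(1−α)} = (8³/6)·n^{-1.5} → 0, so by Markov's inequality G has no triangles w.h.p.

E[X] ≈ 0.048; in regime p = Θ(1/n^{3/2}) E[X] tends to 0 (below the triangle threshold p ~ 1/n).


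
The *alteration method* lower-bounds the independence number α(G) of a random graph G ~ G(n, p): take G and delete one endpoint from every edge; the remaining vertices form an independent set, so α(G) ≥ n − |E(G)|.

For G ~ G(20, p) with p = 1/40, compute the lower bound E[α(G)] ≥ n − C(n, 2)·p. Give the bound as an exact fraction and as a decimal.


E[|E(G)|] = C(20, 2)·p = 190 · (1/40) = 19/4.
E[α(G)] ≥ n − E[|E(G)|] = 20 − 19/4 = 61/4.
Numerically: ≈ 15.2500.
(This is only a lower bound; the true E[α(G)] may be larger.)

E[α(G)] ≥ 61/4 ≈ 15.2500.


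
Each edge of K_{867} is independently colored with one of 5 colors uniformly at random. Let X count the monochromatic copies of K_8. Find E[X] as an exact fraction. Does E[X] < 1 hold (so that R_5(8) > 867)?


E[X] = C(867, 8) · 5^{1 − 28} = 7665949963452117060 · 5^{−27} = 7665949963452117060/7450580596923828125.
As a reduced fraction: E[X] = 1533189992690423412/1490116119384765625 ≈ 1.029.
Is E[X] < 1? NO.
Since E[X] ≥ 1, the first-moment bound is inconclusive at n = 867; it does NOT by itself certify R_5(8) > 867.

E[X] = 1533189992690423412/1490116119384765625 ≈ 1.029; E[X] ≥ 1; first-moment method inconclusive here.


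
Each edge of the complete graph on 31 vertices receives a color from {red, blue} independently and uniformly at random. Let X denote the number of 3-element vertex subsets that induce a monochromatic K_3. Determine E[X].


Let X = Σ_S X_S over the C(31, 3) = 4495 subsets S of size 3, where X_S = 1 if the K_3 on S is monochromatic.
For a fixed S, the K_3 on S has C(3, 2) = 3 edges. P[all 3 edges red] = (1/2)^3, and likewise for blue, so P[monochromatic] = 2·(1/2)^3 = 2^{1 − 3} = 1/4.
By linearity: E[X] = C(31, 3) · 2^{1 − 3} = 4495 · 1/4 = 4495/4.
Numerically: E[X] ≈ 1123.750000.

E[X] = C(31,3)·2^(1−C(3,2)) = 4495/4 ≈ 1123.750000.


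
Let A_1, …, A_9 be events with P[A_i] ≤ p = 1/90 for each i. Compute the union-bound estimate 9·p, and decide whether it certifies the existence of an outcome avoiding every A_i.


Union bound: P[∪_{i=1}^{9} A_i] ≤ Σ_i P[A_i] ≤ 9·p = 9·(1/90) = 1/10.
Numerically: 1/10 ≈ 0.1000.
Is 1/10 < 1? YES.
Since P[∪ A_i] ≤ 1/10 < 1, the complement has P[∩ A_i^c] ≥ 1 − 1/10 = 9/10 > 0, so some outcome avoids every A_i.

9·p = 1/10 ≈ 0.1000; existence CERTIFIED by the union bound.


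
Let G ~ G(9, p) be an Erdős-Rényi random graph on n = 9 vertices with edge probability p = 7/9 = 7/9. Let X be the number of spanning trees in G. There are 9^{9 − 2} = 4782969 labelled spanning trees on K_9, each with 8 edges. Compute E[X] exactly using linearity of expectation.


K_9 has 9^{9 − 2} = 4782969 labelled spanning trees.
For each such spanning tree H, let X_H = 1 if all 8 edges of H are present in G. Then P[X_H = 1] = p^{8} = (7/9)^{8} = 5764801/43046721.
By linearity: E[X] = Σ_H E[X_H] = 4782969 · p^{8} = 4782969 · 5764801/43046721 = 5764801/9.
Numerically: E[X] ≈ 6.405e+05.

E[X] = 4782969 · (7/9)^{8} = 5764801/9 ≈ 6.405e+05.


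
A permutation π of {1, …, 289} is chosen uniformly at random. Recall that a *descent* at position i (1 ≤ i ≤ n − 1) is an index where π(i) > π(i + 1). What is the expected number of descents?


Write X = Σ X_I over i = 1, …, 288, with X_I the indicator of one descent.
There are 288 indicators.
For each fixed i, the pair (π(i), π(i+1)) is a uniformly random ordered pair of distinct values from {1, …, 289}; by symmetry P[π(i) > π(i+1)] = 1/2.
By linearity: E[X] = 288 · (1/2) = (289 − 1) · (1/2) = 144 ≈ 144.00000.

E[X] = 144 = 144.00000.


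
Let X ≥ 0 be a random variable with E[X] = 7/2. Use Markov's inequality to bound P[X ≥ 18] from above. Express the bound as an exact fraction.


μ = E[X] = 7/2, a = 18.
Markov: P[X ≥ 18] ≤ μ/a = (7/2)/18 = 7/36.
Numerically: ≈ 0.194.
(Since a = 18 > μ = 3.500, the bound 7/36 is < 1 and informative.)

P[X ≥ 18] ≤ 7/36 ≈ 0.194.


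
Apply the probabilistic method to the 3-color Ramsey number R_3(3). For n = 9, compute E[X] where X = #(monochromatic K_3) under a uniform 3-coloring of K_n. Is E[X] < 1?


E[X] = C(9, 3) · 3^{1 − 3} = 84 · 3^{−2} = 84/9.
As a reduced fraction: E[X] = 28/3 ≈ 9.333333.
Is E[X] < 1? NO.
Since E[X] ≥ 1, the first-moment bound is inconclusive at n = 9; it does NOT by itself certify R_3(3) > 9.

E[X] = 28/3 ≈ 9.333333; E[X] ≥ 1; first-moment method inconclusive here.


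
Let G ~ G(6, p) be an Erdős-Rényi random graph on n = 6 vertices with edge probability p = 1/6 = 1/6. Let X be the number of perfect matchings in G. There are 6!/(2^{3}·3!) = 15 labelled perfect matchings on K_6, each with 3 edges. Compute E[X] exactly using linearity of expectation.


K_6 has 6!/(2^{3}·3!) = 15 labelled perfect matchings.
For each such perfect matching H, let X_H = 1 if all 3 edges of H are present in G. Then P[X_H = 1] = p^{3} = (1/6)^{3} = 1/216.
By linearity: E[X] = Σ_H E[X_H] = 15 · p^{3} = 15 · 1/216 = 5/72.
Numerically: E[X] ≈ 0.0694444.

E[X] = 15 · (1/6)^{3} = 5/72 ≈ 0.0694444.


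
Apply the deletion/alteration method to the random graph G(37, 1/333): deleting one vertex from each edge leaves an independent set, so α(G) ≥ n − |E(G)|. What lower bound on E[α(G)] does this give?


E[|E(G)|] = C(37, 2)·p = 666 · (1/333) = 2.
E[α(G)] ≥ n − E[|E(G)|] = 37 − 2 = 35.
Numerically: ≈ 35.000.
(This is only a lower bound; the true E[α(G)] may be larger.)

E[α(G)] ≥ 35 ≈ 35.000.


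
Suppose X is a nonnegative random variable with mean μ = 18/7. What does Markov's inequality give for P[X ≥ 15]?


μ = E[X] = 18/7, a = 15.
Markov: P[X ≥ 15] ≤ μ/a = (18/7)/15 = 6/35.
Numerically: ≈ 0.17143.
(Since a = 15 > μ = 2.57143, the bound 6/35 is < 1 and informative.)

P[X ≥ 15] ≤ 6/35 ≈ 0.17143.


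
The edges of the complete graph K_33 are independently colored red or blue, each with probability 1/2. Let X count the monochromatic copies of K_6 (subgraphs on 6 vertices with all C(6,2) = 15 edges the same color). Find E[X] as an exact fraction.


Let X = Σ_S X_S over the C(33, 6) = 1107568 subsets S of size 6, where X_S = 1 if the K_6 on S is monochromatic.
For a fixed S, the K_6 on S has C(6, 2) = 15 edges. P[all 15 edges red] = (1/2)^15, and likewise for blue, so P[monochromatic] = 2·(1/2)^15 = 2^{1 − 15} = 1/16384.
Summing: E[X] = C(33, 6) · 2^{1 − 15} = 1107568 · 1/16384 = 69223/1024.
Numerically: E[X] ≈ 67.600586.

E[X] = C(33,6)·2^(1−C(6,2)) = 69223/1024 ≈ 67.600586.


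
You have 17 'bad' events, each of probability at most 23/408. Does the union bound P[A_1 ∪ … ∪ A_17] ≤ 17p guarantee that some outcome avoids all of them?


Union bound: P[∪_{i=1}^{17} A_i] ≤ Σ_i P[A_i] ≤ 17·p = 17·(23/408) = 23/24.
Numerically: 23/24 ≈ 0.95833.
Is 23/24 < 1? YES.
Since P[∪ A_i] ≤ 23/24 < 1, the complement has P[∩ A_i^c] ≥ 1 − 23/24 = 1/24 > 0, so some outcome avoids every A_i.

17·p = 23/24 ≈ 0.95833; existence CERTIFIED by the union bound.


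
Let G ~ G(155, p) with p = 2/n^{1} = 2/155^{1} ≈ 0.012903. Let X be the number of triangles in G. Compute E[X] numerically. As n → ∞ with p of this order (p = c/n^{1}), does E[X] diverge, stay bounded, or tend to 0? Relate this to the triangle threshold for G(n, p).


Number of potential triangles: C(155, 3) = 608685.
Each occurs with probability p³ ≈ (0.012903)³ ≈ 2.1482998e-06.
By linearity: E[X] = C(155, 3)·p³ ≈ 608685 · 2.1482998e-06 ≈ 1.30764.
Here α = 1, so p = 2/n is exactly at the triangle threshold p ~ 1/n. Asymptotically E[X] → c³/6 = 2³/6 = 4/3 ≈ 1.33333, a bounded constant. In this regime the triangle count is asymptotically Poisson(c³/6).

E[X] ≈ 1.30764; in regime p = Θ(1/n^{1}) E[X] stays bounded (at the triangle threshold p ~ 1/n).


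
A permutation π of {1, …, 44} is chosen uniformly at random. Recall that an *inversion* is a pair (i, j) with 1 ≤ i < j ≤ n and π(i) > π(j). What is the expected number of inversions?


Write X = Σ X_I over the C(44, 2) = 946 pairs i < j, with X_I the indicator of one inversion.
There are 946 indicators.
For each fixed pair i < j, the values π(i) and π(j) are two distinct elements of {1, …, 44} in uniformly random order; by symmetry P[π(i) > π(j)] = 1/2.
By linearity: E[X] = 946 · (1/2) = C(44, 2) · (1/2) = 946/2 = 473 ≈ 473.000000.

E[X] = 473 = 473.000000.


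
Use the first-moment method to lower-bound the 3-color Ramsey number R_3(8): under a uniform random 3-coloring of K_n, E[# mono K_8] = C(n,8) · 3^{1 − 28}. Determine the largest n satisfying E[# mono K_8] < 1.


We need C(n, 8) · 3^{1 − 28} < 1, i.e. C(n, 8) < 3^{28 − 1} = 7625597484987.
Check values of n near the boundary:
  n = 150: C(150, 8) = 5257211409450; 5257211409450 < 7625597484987? YES
  n = 151: C(151, 8) = 5551321138650; 5551321138650 < 7625597484987? YES
  n = 152: C(152, 8) = 5859727868575; 5859727868575 < 7625597484987? YES
  n = 153: C(153, 8) = 6183023199255; 6183023199255 < 7625597484987? YES
  n = 154: C(154, 8) = 6521818990995; 6521818990995 < 7625597484987? YES
  n = 155: C(155, 8) = 6876747915675; 6876747915675 < 7625597484987? YES
  n = 156: C(156, 8) = 7248464019225; 7248464019225 < 7625597484987? YES
  n = 157: C(157, 8) = 7637643295425; 7637643295425 < 7625597484987? NO
  n = 158: C(158, 8) = 8044984271181; 8044984271181 < 7625597484987? NO
The largest n with C(n, 8) < 7625597484987 is n = 156 (where E[X] = 805384891025/847288609443 ≈ 0.9505). Hence R_3(8) > 156, i.e. R_3(8) ≥ 157.

Largest n = 156; hence R_3(8) > 156.


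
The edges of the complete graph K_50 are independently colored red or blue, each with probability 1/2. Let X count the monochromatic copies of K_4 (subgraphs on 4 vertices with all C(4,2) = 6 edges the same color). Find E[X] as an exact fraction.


Let X = Σ_S X_S over the C(50, 4) = 230300 subsets S of size 4, where X_S = 1 if the K_4 on S is monochromatic.
For a fixed S, the K_4 on S has C(4, 2) = 6 edges. P[all 6 edges red] = (1/2)^6, and likewise for blue, so P[monochromatic] = 2·(1/2)^6 = 2^{1 − 6} = 1/32.
Summing: E[X] = C(50, 4) · 2^{1 − 6} = 230300 · 1/32 = 57575/8.
Numerically: E[X] ≈ 7196.87500.

E[X] = C(50,4)·2^(1−C(4,2)) = 57575/8 ≈ 7196.87500.
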